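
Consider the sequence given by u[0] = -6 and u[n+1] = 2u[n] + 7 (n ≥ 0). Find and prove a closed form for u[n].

Claim: u[n] = 2^n − 7.

Base case: u[0] = -6, and 2^0 − 7 = 1 − 7 = -6.
Assume u[m] = 2^m − 7 for some m ≥ 0.
Then u[m+1] = 2u[m] + 7 = 2·(2^m − 7) + 7 = 2^{m+1} − 14 + 7 = 2^{m+1} − 7.
So the formula holds for m+1, and by induction u[n] = 2^n − 7 for all n ≥ 0.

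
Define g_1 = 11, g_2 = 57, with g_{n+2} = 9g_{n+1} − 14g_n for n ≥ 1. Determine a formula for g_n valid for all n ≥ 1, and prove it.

Claim: g_n = 7^n + 2·2^n.

Base cases: g_1 = 11 and 7^1 + 2·2^1 = 11; g_2 = 57 and 7^2 + 2·2^2 = 57.
Assume g_j = 7^j + 2·2^j for all 1 ≤ j ≤ k, where k ≥ 2.
Then g_{k+1} = 9g_k − 14g_{k−1} = 9·(7^k + 2·2^k) − 14·(7^{k−1} + 2·2^{k−1}) = (9·7 − 14)7^{k−1} + 2·(9·2 − 14)2^{k−1} = 49·7^{k−1} + 8·2^{k−1} = 7^{k+1} + 2·2^{k+1}.
By strong induction, g_n = 7^n + 2·2^n for all n ≥ 1.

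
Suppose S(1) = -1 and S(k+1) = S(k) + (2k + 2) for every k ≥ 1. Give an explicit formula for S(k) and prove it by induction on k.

Claim: S(k) = k^2 + k − 3.

Base case: S(1) = -1, and 1^2 + 1 − 3 = -1.
Assume S(j) = j^2 + j − 3.
Then S(j+1) = S(j) + (2j + 2) = (j^2 + j − 3) + (2j + 2) = j^2 + 3j − 1,
and (j+1)^2 + (j+1) − 3 = j^2 + 3j − 1.
Hence S(k) = k^2 + k − 3 for every k ≥ 1, by induction.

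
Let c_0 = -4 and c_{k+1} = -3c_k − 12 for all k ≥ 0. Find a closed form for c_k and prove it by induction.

Claim: c_k = -(-3)^k − 3.

Base case: c_0 = -4, and -(-3)^0 − 3 = -1 − 3 = -4.
Assume c_r = -(-3)^r − 3 for some r ≥ 0.
Then c_{r+1} = -3c_r − 12 = -3·(-(-3)^r − 3) − 12 = 3·(-3)^r + 9 − 12 = -(-3)^{r+1} − 3.
So the formula holds for r+1, and by induction c_k = -(-3)^k − 3 for all k ≥ 0.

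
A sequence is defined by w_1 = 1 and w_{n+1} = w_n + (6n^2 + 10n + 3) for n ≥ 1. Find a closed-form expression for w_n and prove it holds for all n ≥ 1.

Claim: w_n = 2n^3 + 2n^2 − n − 2.

Base case: w_1 = 1, and 2·1^3 + 2·1^2 − 1 − 2 = 1.
Assume w_k = 2k^3 + 2k^2 − k − 2.
Then w_{k+1} = w_k + (6k^2 + 10k + 3) = (2k^3 + 2k^2 − k − 2) + (6k^2 + 10k + 3) = 2k^3 + 8k^2 + 9k + 1,
and 2·(k+1)^3 + 2·(k+1)^2 − (k+1) − 2 = 2k^3 + 8k^2 + 9k + 1.
Hence w_n = 2n^3 + 2n^2 − n − 2 for every n ≥ 1, by induction.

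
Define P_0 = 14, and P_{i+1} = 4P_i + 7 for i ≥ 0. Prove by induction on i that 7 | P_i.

Base case: P_0 = 14 = 7·2, so 7 | P_0.
Assume 7 | P_k, so P_k = 7t for some integer t.
Then P_{k+1} = 4P_k + 7 = 4·(7t) + 7 = 7(4t + 1), so 7 | P_{k+1}.
This completes the inductive step, so 7 | P_i for all i ≥ 0.

7 | P_i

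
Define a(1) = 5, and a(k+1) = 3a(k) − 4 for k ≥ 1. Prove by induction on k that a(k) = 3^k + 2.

Base case: a(1) = 5, and 3^1 + 2 = 3 + 2 = 5.
Assume a(r) = 3^r + 2 for some r ≥ 1.
Then a(r+1) = 3a(r) − 4 = 3·(3^r + 2) − 4 = 3^{r+1} + 6 − 4 = 3^{r+1} + 2.
This completes the inductive step, so a(k) = 3^k + 2 for all k ≥ 1.

a(k) = 3^k + 2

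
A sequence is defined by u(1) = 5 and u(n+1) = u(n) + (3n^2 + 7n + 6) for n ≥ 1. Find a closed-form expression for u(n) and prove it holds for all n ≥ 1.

Claim: u(n) = n^3 + 2n^2 + 3n − 1.

Base case: u(1) = 5, and 1^3 + 2·1^2 + 3·1 − 1 = 5.
Assume u(j) = j^3 + 2j^2 + 3j − 1.
Then u(j+1) = u(j) + (3j^2 + 7j + 6) = (j^3 + 2j^2 + 3j − 1) + (3j^2 + 7j + 6) = j^3 + 5j^2 + 10j + 5,
and (j+1)^3 + 2·(j+1)^2 + 3·(j+1) − 1 = j^3 + 5j^2 + 10j + 5.
Hence u(n) = n^3 + 2n^2 + 3n − 1 for every n ≥ 1, by induction.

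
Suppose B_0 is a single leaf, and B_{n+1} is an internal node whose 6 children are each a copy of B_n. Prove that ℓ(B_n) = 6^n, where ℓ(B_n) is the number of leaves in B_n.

Base case: ℓ(B_0) = 1, and 6^0 = 1.
Assume ℓ(B_k) = 6^k.
Then ℓ(B_{k+1}) = 6·ℓ(B_k) = 6·6^k = 6^{k+1}.
Hence ℓ(B_n) = 6^n for every n ≥ 0, by induction.

ℓ(B_n) = 6^n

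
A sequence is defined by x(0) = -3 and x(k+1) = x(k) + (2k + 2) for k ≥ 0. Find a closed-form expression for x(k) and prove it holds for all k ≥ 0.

Claim: x(k) = k^2 + k − 3.

Base case: x(0) = -3, and 0^2 + 0 − 3 = -3.
Assume x(r) = r^2 + r − 3.
Then x(r+1) = x(r) + (2r + 2) = (r^2 + r − 3) + (2r + 2) = r^2 + 3r − 1,
and (r+1)^2 + (r+1) − 3 = r^2 + 3r − 1.
By induction, x(k) = k^2 + k − 3 for all k ≥ 0.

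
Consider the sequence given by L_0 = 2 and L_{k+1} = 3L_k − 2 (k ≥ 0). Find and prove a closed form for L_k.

Claim: L_k = 3^k + 1.

Base case: L_0 = 2, and 3^0 + 1 = 1 + 1 = 2.
Assume L_j = 3^j + 1 for some j ≥ 0.
Then L_{j+1} = 3L_j − 2 = 3·(3^j + 1) − 2 = 3^{j+1} + 3 − 2 = 3^{j+1} + 1.
Hence L_k = 3^k + 1 for every k ≥ 0, by induction.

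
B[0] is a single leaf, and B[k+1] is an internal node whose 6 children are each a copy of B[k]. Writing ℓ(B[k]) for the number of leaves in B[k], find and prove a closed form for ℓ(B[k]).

Claim: ℓ(B[k]) = 6^k.

Base case: ℓ(B[0]) = 1, and 6^0 = 1.
Assume ℓ(B[m]) = 6^m.
Then ℓ(B[m+1]) = 6·ℓ(B[m]) = 6·6^m = 6^{m+1}.
Hence ℓ(B[k]) = 6^k for every k ≥ 0, by induction.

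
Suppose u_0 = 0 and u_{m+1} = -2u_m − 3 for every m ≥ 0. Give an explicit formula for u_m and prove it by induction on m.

Claim: u_m = (-2)^m − 1.

Base case: u_0 = 0, and (-2)^0 − 1 = 1 − 1 = 0.
Assume u_j = (-2)^j − 1 for some j ≥ 0.
Then u_{j+1} = -2u_j − 3 = -2·((-2)^j − 1) − 3 = -2·(-2)^j + 2 − 3 = (-2)^{j+1} − 1.
So the formula holds for j+1, and by induction u_m = (-2)^m − 1 for all m ≥ 0.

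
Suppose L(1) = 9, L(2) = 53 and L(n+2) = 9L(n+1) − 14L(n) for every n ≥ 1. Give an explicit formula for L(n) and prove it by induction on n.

Claim: L(n) = 7^n + 2^n.

Base cases: L(1) = 9 and 7^1 + 2^1 = 9; L(2) = 53 and 7^2 + 2^2 = 53.
Assume L(j) = 7^j + 2^j for all 1 ≤ j ≤ r, where r ≥ 2.
Then L(r+1) = 9L(r) − 14L(r−1) = 9·(7^r + 2^r) − 14·(7^{r−1} + 2^{r−1}) = (9·7 − 14)7^{r−1} + (9·2 − 14)2^{r−1} = 49·7^{r−1} + 4·2^{r−1} = 7^{r+1} + 2^{r+1}.
By strong induction, L(n) = 7^n + 2^n for all n ≥ 1.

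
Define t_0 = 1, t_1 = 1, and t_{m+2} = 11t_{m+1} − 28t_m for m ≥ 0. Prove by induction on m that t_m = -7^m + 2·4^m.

Base cases: t_0 = 1 and -7^0 + 2·4^0 = 1; t_1 = 1 and -7^1 + 2·4^1 = 1.
Assume t_j = -7^j + 2·4^j for all 0 ≤ j ≤ r, where r ≥ 1.
Then t_{r+1} = 11t_r − 28t_{r−1} = 11·(-7^r + 2·4^r) − 28·(-7^{r−1} + 2·4^{r−1}) = -(11·7 − 28)7^{r−1} + 2·(11·4 − 28)4^{r−1} = -49·7^{r−1} + 32·4^{r−1} = -7^{r+1} + 2·4^{r+1}.
Hence t_m = -7^m + 2·4^m for every m ≥ 0, by strong induction.

t_m = -7^m + 2·4^m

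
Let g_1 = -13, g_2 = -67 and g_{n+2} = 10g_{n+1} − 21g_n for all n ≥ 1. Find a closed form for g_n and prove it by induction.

Claim: g_n = -7^n − 2·3^n.

Base cases: g_1 = -13 and -7^1 − 2·3^1 = -13; g_2 = -67 and -7^2 − 2·3^2 = -67.
Assume g_j = -7^j − 2·3^j for all 1 ≤ j ≤ m, where m ≥ 2.
Then g_{m+1} = 10g_m − 21g_{m−1} = 10·(-7^m − 2·3^m) − 21·(-7^{m−1} − 2·3^{m−1}) = -(10·7 − 21)7^{m−1} − 2·(10·3 − 21)3^{m−1} = -49·7^{m−1} − 18·3^{m−1} = -7^{m+1} − 2·3^{m+1}.
Hence g_n = -7^n − 2·3^n for every n ≥ 1, by strong induction.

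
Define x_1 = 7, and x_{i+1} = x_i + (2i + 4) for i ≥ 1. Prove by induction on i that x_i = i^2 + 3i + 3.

Base case: x_1 = 7, and 1^2 + 3·1 + 3 = 7.
Assume x_k = k^2 + 3k + 3.
Then x_{k+1} = x_k + (2k + 4) = (k^2 + 3k + 3) + (2k + 4) = k^2 + 5k + 7,
and (k+1)^2 + 3·(k+1) + 3 = k^2 + 5k + 7.
Hence x_i = i^2 + 3i + 3 for every i ≥ 1, by induction.

x_i = i^2 + 3i + 3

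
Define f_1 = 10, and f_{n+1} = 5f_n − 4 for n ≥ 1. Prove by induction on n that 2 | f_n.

Base case: f_1 = 10 = 2·5, so 2 | f_1.
Assume 2 | f_j, so f_j = 2t for some integer t.
Then f_{j+1} = 5f_j − 4 = 5·(2t) − 4 = 2(5t − 2), so 2 | f_{j+1}.
So the property holds for j+1, and by induction 2 | f_n for all n ≥ 1.

2 | f_n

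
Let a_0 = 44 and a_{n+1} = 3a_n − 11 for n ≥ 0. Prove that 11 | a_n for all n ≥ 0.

Base case: a_0 = 44 = 11·4, so 11 | a_0.
Assume 11 | a_r, so a_r = 11t for some integer t.
Then a_{r+1} = 3a_r − 11 = 3·(11t) − 11 = 11(3t − 1), so 11 | a_{r+1}.
Hence 11 | a_n for every n ≥ 0, by induction.

11 | a_n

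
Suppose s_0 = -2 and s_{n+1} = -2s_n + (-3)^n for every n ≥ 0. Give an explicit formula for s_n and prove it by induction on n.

Claim: s_n = -(-2)^n − (-3)^n.

Base case: s_0 = -2, and -(-2)^0 − (-3)^0 = -1 − 1 = -2.
Assume s_r = -(-2)^r − (-3)^r for some r ≥ 0.
Then s_{r+1} = -2s_r + (-3)^r = -2·(-(-2)^r − (-3)^r) + (-3)^r = -(-2)^{r+1} + 2·(-3)^r + (-3)^r = -(-2)^{r+1} + 3·(-3)^r = -(-2)^{r+1} − (-3)^{r+1}.
Hence s_n = -(-2)^n − (-3)^n for every n ≥ 0, by induction.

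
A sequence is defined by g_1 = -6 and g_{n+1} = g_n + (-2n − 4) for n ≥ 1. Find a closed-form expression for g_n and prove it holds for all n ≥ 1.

Claim: g_n = -n^2 − 3n − 2.

Base case: g_1 = -6, and -1^2 − 3·1 − 2 = -6.
Assume g_m = -m^2 − 3m − 2.
Then g_{m+1} = g_m + (-2m − 4) = (-m^2 − 3m − 2) + (-2m − 4) = -m^2 − 5m − 6,
and -(m+1)^2 − 3·(m+1) − 2 = -m^2 − 5m − 6.
By induction, g_n = -n^2 − 3n − 2 for all n ≥ 1.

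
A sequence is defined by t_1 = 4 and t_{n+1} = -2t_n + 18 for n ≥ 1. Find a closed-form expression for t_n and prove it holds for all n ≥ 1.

Claim: t_n = (-2)^n + 6.

Base case: t_1 = 4, and (-2)^1 + 6 = -2 + 6 = 4.
Assume t_r = (-2)^r + 6 for some r ≥ 1.
Then t_{r+1} = -2t_r + 18 = -2·((-2)^r + 6) + 18 = -2·(-2)^r − 12 + 18 = (-2)^{r+1} + 6.
This completes the inductive step, so t_n = (-2)^n + 6 for all n ≥ 1.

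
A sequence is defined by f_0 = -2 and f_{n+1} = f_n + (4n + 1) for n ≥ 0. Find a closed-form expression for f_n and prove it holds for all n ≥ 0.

Claim: f_n = 2n^2 − n − 2.

Base case: f_0 = -2, and 2·0^2 − 0 − 2 = -2.
Assume f_j = 2j^2 − j − 2.
Then f_{j+1} = f_j + (4j + 1) = (2j^2 − j − 2) + (4j + 1) = 2j^2 + 3j − 1,
and 2·(j+1)^2 − (j+1) − 2 = 2j^2 + 3j − 1.
This completes the inductive step, so f_n = 2n^2 − n − 2 for all n ≥ 0.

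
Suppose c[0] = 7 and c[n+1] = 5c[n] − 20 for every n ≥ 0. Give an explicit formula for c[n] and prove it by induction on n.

Claim: c[n] = 2·5^n + 5.

Base case: c[0] = 7, and 2·5^0 + 5 = 2 + 5 = 7.
Assume c[j] = 2·5^j + 5 for some j ≥ 0.
Then c[j+1] = 5c[j] − 20 = 5·(2·5^j + 5) − 20 = 10·5^j + 25 − 20 = 2·5^{j+1} + 5.
This completes the inductive step, so c[n] = 2·5^n + 5 for all n ≥ 0.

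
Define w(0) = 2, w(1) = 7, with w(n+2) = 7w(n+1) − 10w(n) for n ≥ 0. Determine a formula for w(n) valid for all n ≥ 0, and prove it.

Claim: w(n) = 5^n + 2^n.

Base cases: w(0) = 2 and 5^0 + 2^0 = 2; w(1) = 7 and 5^1 + 2^1 = 7.
Assume w(j) = 5^j + 2^j for all 0 ≤ j ≤ k, where k ≥ 1.
Then w(k+1) = 7w(k) − 10w(k−1) = 7·(5^k + 2^k) − 10·(5^{k−1} + 2^{k−1}) = (7·5 − 10)5^{k−1} + (7·2 − 10)2^{k−1} = 25·5^{k−1} + 4·2^{k−1} = 5^{k+1} + 2^{k+1}.
Hence w(n) = 5^n + 2^n for every n ≥ 0, by strong induction.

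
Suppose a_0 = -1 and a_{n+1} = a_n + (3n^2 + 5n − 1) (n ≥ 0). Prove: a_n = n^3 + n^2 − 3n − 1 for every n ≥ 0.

Base case: a_0 = -1, and 0^3 + 0^2 − 3·0 − 1 = -1.
Assume a_r = r^3 + r^2 − 3r − 1.
Then a_{r+1} = a_r + (3r^2 + 5r − 1) = (r^3 + r^2 − 3r − 1) + (3r^2 + 5r − 1) = r^3 + 4r^2 + 2r − 2,
and (r+1)^3 + (r+1)^2 − 3·(r+1) − 1 = r^3 + 4r^2 + 2r − 2.
By induction, a_n = n^3 + n^2 − 3n − 1 for all n ≥ 0.

a_n = n^3 + n^2 − 3n − 1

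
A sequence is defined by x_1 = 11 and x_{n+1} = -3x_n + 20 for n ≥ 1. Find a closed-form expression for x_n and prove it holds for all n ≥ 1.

Claim: x_n = -2·(-3)^n + 5.

Base case: x_1 = 11, and -2·(-3)^1 + 5 = 6 + 5 = 11.
Assume x_j = -2·(-3)^j + 5 for some j ≥ 1.
Then x_{j+1} = -3x_j + 20 = -3·(-2·(-3)^j + 5) + 20 = 6·(-3)^j − 15 + 20 = -2·(-3)^{j+1} + 5.
This completes the inductive step, so x_n = -2·(-3)^n + 5 for all n ≥ 1.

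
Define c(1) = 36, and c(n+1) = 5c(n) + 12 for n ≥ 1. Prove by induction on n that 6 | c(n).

Base case: c(1) = 36 = 6·6, so 6 | c(1).
Assume 6 | c(m), so c(m) = 6t for some integer t.
Then c(m+1) = 5c(m) + 12 = 5·(6t) + 12 = 6(5t + 2), so 6 | c(m+1).
So the property holds for m+1, and by induction 6 | c(n) for all n ≥ 1.

6 | c(n)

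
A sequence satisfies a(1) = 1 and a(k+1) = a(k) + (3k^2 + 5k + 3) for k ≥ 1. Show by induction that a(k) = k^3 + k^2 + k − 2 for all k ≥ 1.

Base case: a(1) = 1, and 1^3 + 1^2 + 1 − 2 = 1.
Assume a(r) = r^3 + r^2 + r − 2.
Then a(r+1) = a(r) + (3r^2 + 5r + 3) = (r^3 + r^2 + r − 2) + (3r^2 + 5r + 3) = r^3 + 4r^2 + 6r + 1,
and (r+1)^3 + (r+1)^2 + (r+1) − 2 = r^3 + 4r^2 + 6r + 1.
By induction, a(k) = k^3 + k^2 + k − 2 for all k ≥ 1.

a(k) = k^3 + k^2 + k − 2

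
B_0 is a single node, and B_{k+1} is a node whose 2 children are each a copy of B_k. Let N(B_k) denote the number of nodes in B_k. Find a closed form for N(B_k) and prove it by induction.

Claim: N(B_k) = 2^{k+1} − 1.

Base case: N(B_0) = 1, and 2^{0+1} − 1 = 1.
Assume N(B_r) = 2^{r+1} − 1.
Then N(B_{r+1}) = 1 + 2N(B_r) = 1 + 2(2^{r+1} − 1) = 2^{r+2} − 2 + 1 = 2^{r+2} − 1.
Hence N(B_k) = 2^{k+1} − 1 for every k ≥ 0, by induction.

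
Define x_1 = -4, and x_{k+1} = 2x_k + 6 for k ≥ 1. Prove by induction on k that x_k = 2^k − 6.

Base case: x_1 = -4, and 2^1 − 6 = 2 − 6 = -4.
Assume x_m = 2^m − 6 for some m ≥ 1.
Then x_{m+1} = 2x_m + 6 = 2·(2^m − 6) + 6 = 2^{m+1} − 12 + 6 = 2^{m+1} − 6.
This completes the inductive step, so x_k = 2^k − 6 for all k ≥ 1.

x_k = 2^k − 6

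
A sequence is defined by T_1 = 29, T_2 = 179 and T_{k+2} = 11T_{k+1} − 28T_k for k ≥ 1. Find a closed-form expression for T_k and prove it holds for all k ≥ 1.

Claim: T_k = 3·7^k + 2·4^k.

Base cases: T_1 = 29 and 3·7^1 + 2·4^1 = 29; T_2 = 179 and 3·7^2 + 2·4^2 = 179.
Assume T_j = 3·7^j + 2·4^j for all 1 ≤ j ≤ m, where m ≥ 2.
Then T_{m+1} = 11T_m − 28T_{m−1} = 11·(3·7^m + 2·4^m) − 28·(3·7^{m−1} + 2·4^{m−1}) = 3·(11·7 − 28)7^{m−1} + 2·(11·4 − 28)4^{m−1} = 147·7^{m−1} + 32·4^{m−1} = 3·7^{m+1} + 2·4^{m+1}.
Hence T_k = 3·7^k + 2·4^k for every k ≥ 1, by strong induction.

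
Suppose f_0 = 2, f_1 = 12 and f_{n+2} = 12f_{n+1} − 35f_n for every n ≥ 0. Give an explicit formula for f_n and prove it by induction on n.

Claim: f_n = 7^n + 5^n.

Base cases: f_0 = 2 and 7^0 + 5^0 = 2; f_1 = 12 and 7^1 + 5^1 = 12.
Assume f_j = 7^j + 5^j for all 0 ≤ j ≤ r, where r ≥ 1.
Then f_{r+1} = 12f_r − 35f_{r−1} = 12·(7^r + 5^r) − 35·(7^{r−1} + 5^{r−1}) = (12·7 − 35)7^{r−1} + (12·5 − 35)5^{r−1} = 49·7^{r−1} + 25·5^{r−1} = 7^{r+1} + 5^{r+1}.
This completes the inductive step, so f_n = 7^n + 5^n for all n ≥ 0.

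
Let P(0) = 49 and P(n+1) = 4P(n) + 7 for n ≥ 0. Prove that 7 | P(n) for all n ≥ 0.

Base case: P(0) = 49 = 7·7, so 7 | P(0).
Assume 7 | P(k), so P(k) = 7t for some integer t.
Then P(k+1) = 4P(k) + 7 = 4·(7t) + 7 = 7(4t + 1), so 7 | P(k+1).
So the property holds for k+1, and by induction 7 | P(n) for all n ≥ 0.

7 | P(n)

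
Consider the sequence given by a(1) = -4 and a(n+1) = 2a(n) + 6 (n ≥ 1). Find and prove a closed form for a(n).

Claim: a(n) = 2^n − 6.

Base case: a(1) = -4, and 2^1 − 6 = 2 − 6 = -4.
Assume a(j) = 2^j − 6 for some j ≥ 1.
Then a(j+1) = 2a(j) + 6 = 2·(2^j − 6) + 6 = 2^{j+1} − 12 + 6 = 2^{j+1} − 6.
Hence a(n) = 2^n − 6 for every n ≥ 1, by induction.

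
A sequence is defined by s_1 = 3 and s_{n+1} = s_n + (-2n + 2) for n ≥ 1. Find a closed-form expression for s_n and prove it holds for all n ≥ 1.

Claim: s_n = -n^2 + 3n + 1.

Base case: s_1 = 3, and -1^2 + 3·1 + 1 = 3.
Assume s_k = -k^2 + 3k + 1.
Then s_{k+1} = s_k + (-2k + 2) = (-k^2 + 3k + 1) + (-2k + 2) = -k^2 + k + 3,
and -(k+1)^2 + 3·(k+1) + 1 = -k^2 + k + 3.
This completes the inductive step, so s_n = -n^2 + 3n + 1 for all n ≥ 1.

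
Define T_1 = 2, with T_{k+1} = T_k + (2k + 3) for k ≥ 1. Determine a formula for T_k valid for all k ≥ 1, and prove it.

Claim: T_k = k^2 + 2k − 1.

Base case: T_1 = 2, and 1^2 + 2·1 − 1 = 2.
Assume T_m = m^2 + 2m − 1.
Then T_{m+1} = T_m + (2m + 3) = (m^2 + 2m − 1) + (2m + 3) = m^2 + 4m + 2,
and (m+1)^2 + 2·(m+1) − 1 = m^2 + 4m + 2.
Hence T_k = k^2 + 2k − 1 for every k ≥ 1, by induction.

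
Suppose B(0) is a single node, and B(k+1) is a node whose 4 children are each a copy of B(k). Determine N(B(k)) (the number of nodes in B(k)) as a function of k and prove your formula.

Claim: N(B(k)) = (4^{k+1} − 1)/3.

Base case: N(B(0)) = 1, and (4^{0+1} − 1)/3 = 1.
Assume N(B(j)) = (4^{j+1} − 1)/3.
Then N(B(j+1)) = 1 + 4N(B(j)) = 1 + 4·(4^{j+1} − 1)/3 = 1 + (4^{j+2} − 4)/3 = (3 + 4^{j+2} − 4)/3 = (4^{j+2} − 1)/3.
This completes the inductive step, so N(B(k)) = (4^{k+1} − 1)/3 for all k ≥ 0.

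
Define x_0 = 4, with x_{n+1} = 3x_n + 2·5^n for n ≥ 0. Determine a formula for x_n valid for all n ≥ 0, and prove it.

Claim: x_n = 3·3^n + 5^n.

Base case: x_0 = 4, and 3·3^0 + 5^0 = 3 + 1 = 4.
Assume x_r = 3·3^r + 5^r for some r ≥ 0.
Then x_{r+1} = 3x_r + 2·5^r = 3·(3·3^r + 5^r) + 2·5^r = 3·3^{r+1} + 3·5^r + 2·5^r = 3·3^{r+1} + 5·5^r = 3·3^{r+1} + 5^{r+1}.
Hence x_n = 3·3^n + 5^n for every n ≥ 0, by induction.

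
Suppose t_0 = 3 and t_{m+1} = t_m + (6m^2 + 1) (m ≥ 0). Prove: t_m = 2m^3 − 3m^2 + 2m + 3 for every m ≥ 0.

Base case: t_0 = 3, and 2·0^3 − 3·0^2 + 2·0 + 3 = 3.
Assume t_r = 2r^3 − 3r^2 + 2r + 3.
Then t_{r+1} = t_r + (6r^2 + 1) = (2r^3 − 3r^2 + 2r + 3) + (6r^2 + 1) = 2r^3 + 3r^2 + 2r + 4,
and 2·(r+1)^3 − 3·(r+1)^2 + 2·(r+1) + 3 = 2r^3 + 3r^2 + 2r + 4.
This completes the inductive step, so t_m = 2m^3 − 3m^2 + 2m + 3 for all m ≥ 0.

t_m = 2m^3 − 3m^2 + 2m + 3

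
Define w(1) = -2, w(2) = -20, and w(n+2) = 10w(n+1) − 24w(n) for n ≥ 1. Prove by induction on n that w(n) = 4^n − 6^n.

Base cases: w(1) = -2 and 4^1 − 6^1 = -2; w(2) = -20 and 4^2 − 6^2 = -20.
Assume w(i) = 4^i − 6^i for all 1 ≤ i ≤ j, where j ≥ 2.
Then w(j+1) = 10w(j) − 24w(j−1) = 10·(4^j − 6^j) − 24·(4^{j−1} − 6^{j−1}) = (10·4 − 24)4^{j−1} − (10·6 − 24)6^{j−1} = 16·4^{j−1} − 36·6^{j−1} = 4^{j+1} − 6^{j+1}.
Hence w(n) = 4^n − 6^n for every n ≥ 1, by strong induction.

w(n) = 4^n − 6^n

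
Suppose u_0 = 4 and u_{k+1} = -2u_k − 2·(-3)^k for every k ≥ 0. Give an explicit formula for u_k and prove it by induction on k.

Claim: u_k = 2·(-2)^k + 2·(-3)^k.

Base case: u_0 = 4, and 2·(-2)^0 + 2·(-3)^0 = 2 + 2 = 4.
Assume u_m = 2·(-2)^m + 2·(-3)^m for some m ≥ 0.
Then u_{m+1} = -2u_m − 2·(-3)^m = -2·(2·(-2)^m + 2·(-3)^m) − 2·(-3)^m = 2·(-2)^{m+1} − 4·(-3)^m − 2·(-3)^m = 2·(-2)^{m+1} − 6·(-3)^m = 2·(-2)^{m+1} + 2·(-3)^{m+1}.
By induction, u_k = 2·(-2)^k + 2·(-3)^k for all k ≥ 0.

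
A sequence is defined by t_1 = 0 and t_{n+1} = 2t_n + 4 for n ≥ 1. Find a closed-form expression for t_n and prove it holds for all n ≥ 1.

Claim: t_n = 2^{n+1} − 4.

Base case: t_1 = 0, and 2^{1+1} − 4 = 4 − 4 = 0.
Assume t_k = 2^{k+1} − 4 for some k ≥ 1.
Then t_{k+1} = 2t_k + 4 = 2·(2^{k+1} − 4) + 4 = 2^{k+2} − 8 + 4 = 2^{k+2} − 4.
Hence t_n = 2^{n+1} − 4 for every n ≥ 1, by induction.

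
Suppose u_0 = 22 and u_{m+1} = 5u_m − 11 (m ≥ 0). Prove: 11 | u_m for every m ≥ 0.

Base case: u_0 = 22 = 11·2, so 11 | u_0.
Assume 11 | u_j, so u_j = 11t for some integer t.
Then u_{j+1} = 5u_j − 11 = 5·(11t) − 11 = 11(5t − 1), so 11 | u_{j+1}.
Hence 11 | u_m for every m ≥ 0, by induction.

11 | u_m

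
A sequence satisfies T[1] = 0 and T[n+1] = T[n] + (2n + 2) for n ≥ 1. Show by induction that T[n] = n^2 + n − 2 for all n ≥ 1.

Base case: T[1] = 0, and 1^2 + 1 − 2 = 0.
Assume T[r] = r^2 + r − 2.
Then T[r+1] = T[r] + (2r + 2) = (r^2 + r − 2) + (2r + 2) = r^2 + 3r,
and (r+1)^2 + (r+1) − 2 = r^2 + 3r.
This completes the inductive step, so T[n] = n^2 + n − 2 for all n ≥ 1.

T[n] = n^2 + n − 2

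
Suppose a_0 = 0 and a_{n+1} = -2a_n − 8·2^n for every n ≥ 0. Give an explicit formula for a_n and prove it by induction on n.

Claim: a_n = 2·(-2)^n − 2·2^n.

Base case: a_0 = 0, and 2·(-2)^0 − 2·2^0 = 2 − 2 = 0.
Assume a_k = 2·(-2)^k − 2·2^k for some k ≥ 0.
Then a_{k+1} = -2a_k − 8·2^k = -2·(2·(-2)^k − 2·2^k) − 8·2^k = 2·(-2)^{k+1} + 4·2^k − 8·2^k = 2·(-2)^{k+1} − 4·2^k = 2·(-2)^{k+1} − 2·2^{k+1}.
Hence a_n = 2·(-2)^n − 2·2^n for every n ≥ 0, by induction.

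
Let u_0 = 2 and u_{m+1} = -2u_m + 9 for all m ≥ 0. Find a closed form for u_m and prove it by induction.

Claim: u_m = -(-2)^m + 3.

Base case: u_0 = 2, and -(-2)^0 + 3 = -1 + 3 = 2.
Assume u_k = -(-2)^k + 3 for some k ≥ 0.
Then u_{k+1} = -2u_k + 9 = -2·(-(-2)^k + 3) + 9 = 2·(-2)^k − 6 + 9 = -(-2)^{k+1} + 3.
This completes the inductive step, so u_m = -(-2)^m + 3 for all m ≥ 0.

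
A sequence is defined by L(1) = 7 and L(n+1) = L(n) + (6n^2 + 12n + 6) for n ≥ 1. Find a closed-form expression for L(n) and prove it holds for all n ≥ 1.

Claim: L(n) = 2n^3 + 3n^2 + n + 1.

Base case: L(1) = 7, and 2·1^3 + 3·1^2 + 1 + 1 = 7.
Assume L(k) = 2k^3 + 3k^2 + k + 1.
Then L(k+1) = L(k) + (6k^2 + 12k + 6) = (2k^3 + 3k^2 + k + 1) + (6k^2 + 12k + 6) = 2k^3 + 9k^2 + 13k + 7,
and 2·(k+1)^3 + 3·(k+1)^2 + (k+1) + 1 = 2k^3 + 9k^2 + 13k + 7.
Hence L(n) = 2n^3 + 3n^2 + n + 1 for every n ≥ 1, by induction.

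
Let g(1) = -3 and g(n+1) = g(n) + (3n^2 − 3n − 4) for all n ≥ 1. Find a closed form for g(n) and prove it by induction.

Claim: g(n) = n^3 − 3n^2 − 2n + 1.

Base case: g(1) = -3, and 1^3 − 3·1^2 − 2·1 + 1 = -3.
Assume g(m) = m^3 − 3m^2 − 2m + 1.
Then g(m+1) = g(m) + (3m^2 − 3m − 4) = (m^3 − 3m^2 − 2m + 1) + (3m^2 − 3m − 4) = m^3 − 5m − 3,
and (m+1)^3 − 3·(m+1)^2 − 2·(m+1) + 1 = m^3 − 5m − 3.
This completes the inductive step, so g(n) = n^3 − 3n^2 − 2n + 1 for all n ≥ 1.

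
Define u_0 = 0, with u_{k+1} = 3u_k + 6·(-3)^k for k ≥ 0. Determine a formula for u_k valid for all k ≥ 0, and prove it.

Claim: u_k = 3^k − (-3)^k.

Base case: u_0 = 0, and 3^0 − (-3)^0 = 1 − 1 = 0.
Assume u_j = 3^j − (-3)^j for some j ≥ 0.
Then u_{j+1} = 3u_j + 6·(-3)^j = 3·(3^j − (-3)^j) + 6·(-3)^j = 3^{j+1} − 3·(-3)^j + 6·(-3)^j = 3^{j+1} + 3·(-3)^j = 3^{j+1} − (-3)^{j+1}.
Hence u_k = 3^k − (-3)^k for every k ≥ 0, by induction.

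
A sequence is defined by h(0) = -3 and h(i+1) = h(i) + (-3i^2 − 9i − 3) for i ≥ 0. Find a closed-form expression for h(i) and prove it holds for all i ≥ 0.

Claim: h(i) = -i^3 − 3i^2 + i − 3.

Base case: h(0) = -3, and -0^3 − 3·0^2 + 0 − 3 = -3.
Assume h(j) = -j^3 − 3j^2 + j − 3.
Then h(j+1) = h(j) + (-3j^2 − 9j − 3) = (-j^3 − 3j^2 + j − 3) + (-3j^2 − 9j − 3) = -j^3 − 6j^2 − 8j − 6,
and -(j+1)^3 − 3·(j+1)^2 + (j+1) − 3 = -j^3 − 6j^2 − 8j − 6.
This completes the inductive step, so h(i) = -i^3 − 3i^2 + i − 3 for all i ≥ 0.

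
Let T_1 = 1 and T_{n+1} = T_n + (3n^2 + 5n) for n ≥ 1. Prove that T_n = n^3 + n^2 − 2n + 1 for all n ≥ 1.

Base case: T_1 = 1, and 1^3 + 1^2 − 2·1 + 1 = 1.
Assume T_m = m^3 + m^2 − 2m + 1.
Then T_{m+1} = T_m + (3m^2 + 5m) = (m^3 + m^2 − 2m + 1) + (3m^2 + 5m) = m^3 + 4m^2 + 3m + 1,
and (m+1)^3 + (m+1)^2 − 2·(m+1) + 1 = m^3 + 4m^2 + 3m + 1.
This completes the inductive step, so T_n = n^3 + n^2 − 2n + 1 for all n ≥ 1.

T_n = n^3 + n^2 − 2n + 1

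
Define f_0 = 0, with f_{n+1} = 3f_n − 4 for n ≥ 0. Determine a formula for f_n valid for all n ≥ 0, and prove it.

Claim: f_n = -2·3^n + 2.

Base case: f_0 = 0, and -2·3^0 + 2 = -2 + 2 = 0.
Assume f_r = -2·3^r + 2 for some r ≥ 0.
Then f_{r+1} = 3f_r − 4 = 3·(-2·3^r + 2) − 4 = -6·3^r + 6 − 4 = -2·3^{r+1} + 2.
This completes the inductive step, so f_n = -2·3^n + 2 for all n ≥ 0.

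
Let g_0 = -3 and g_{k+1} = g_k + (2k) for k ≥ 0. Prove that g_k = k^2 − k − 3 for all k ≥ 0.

Base case: g_0 = -3, and 0^2 − 0 − 3 = -3.
Assume g_m = m^2 − m − 3.
Then g_{m+1} = g_m + (2m) = (m^2 − m − 3) + (2m) = m^2 + m − 3,
and (m+1)^2 − (m+1) − 3 = m^2 + m − 3.
By induction, g_k = k^2 − k − 3 for all k ≥ 0.

g_k = k^2 − k − 3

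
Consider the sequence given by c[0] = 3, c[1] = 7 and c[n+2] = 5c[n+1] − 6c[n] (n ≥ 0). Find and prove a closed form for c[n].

Claim: c[n] = 2·2^n + 3^n.

Base cases: c[0] = 3 and 2·2^0 + 3^0 = 3; c[1] = 7 and 2·2^1 + 3^1 = 7.
Assume c[j] = 2·2^j + 3^j for all 0 ≤ j ≤ r, where r ≥ 1.
Then c[r+1] = 5c[r] − 6c[r−1] = 5·(2·2^r + 3^r) − 6·(2·2^{r−1} + 3^{r−1}) = 2·(5·2 − 6)2^{r−1} + (5·3 − 6)3^{r−1} = 8·2^{r−1} + 9·3^{r−1} = 2·2^{r+1} + 3^{r+1}.
Hence c[n] = 2·2^n + 3^n for every n ≥ 0, by strong induction.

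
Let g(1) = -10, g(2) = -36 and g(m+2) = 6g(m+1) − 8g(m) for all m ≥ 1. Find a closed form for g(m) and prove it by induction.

Claim: g(m) = -2^m − 2·4^m.

Base cases: g(1) = -10 and -2^1 − 2·4^1 = -10; g(2) = -36 and -2^2 − 2·4^2 = -36.
Assume g(j) = -2^j − 2·4^j for all 1 ≤ j ≤ k, where k ≥ 2.
Then g(k+1) = 6g(k) − 8g(k−1) = 6·(-2^k − 2·4^k) − 8·(-2^{k−1} − 2·4^{k−1}) = -(6·2 − 8)2^{k−1} − 2·(6·4 − 8)4^{k−1} = -4·2^{k−1} − 32·4^{k−1} = -2^{k+1} − 2·4^{k+1}.
By strong induction, g(m) = -2^m − 2·4^m for all m ≥ 1.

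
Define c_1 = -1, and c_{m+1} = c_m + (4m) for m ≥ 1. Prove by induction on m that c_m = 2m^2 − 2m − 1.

Base case: c_1 = -1, and 2·1^2 − 2·1 − 1 = -1.
Assume c_j = 2j^2 − 2j − 1.
Then c_{j+1} = c_j + (4j) = (2j^2 − 2j − 1) + (4j) = 2j^2 + 2j − 1,
and 2·(j+1)^2 − 2·(j+1) − 1 = 2j^2 + 2j − 1.
This completes the inductive step, so c_m = 2m^2 − 2m − 1 for all m ≥ 1.

c_m = 2m^2 − 2m − 1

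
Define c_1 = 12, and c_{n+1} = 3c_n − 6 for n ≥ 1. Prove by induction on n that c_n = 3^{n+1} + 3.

Base case: c_1 = 12, and 3^{1+1} + 3 = 9 + 3 = 12.
Assume c_m = 3^{m+1} + 3 for some m ≥ 1.
Then c_{m+1} = 3c_m − 6 = 3·(3^{m+1} + 3) − 6 = 3^{m+2} + 9 − 6 = 3^{m+2} + 3.
So the formula holds for m+1, and by induction c_n = 3^{n+1} + 3 for all n ≥ 1.

c_n = 3^{n+1} + 3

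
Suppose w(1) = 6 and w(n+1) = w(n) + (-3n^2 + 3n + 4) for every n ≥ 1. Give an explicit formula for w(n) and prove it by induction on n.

Claim: w(n) = -n^3 + 3n^2 + 2n + 2.

Base case: w(1) = 6, and -1^3 + 3·1^2 + 2·1 + 2 = 6.
Assume w(k) = -k^3 + 3k^2 + 2k + 2.
Then w(k+1) = w(k) + (-3k^2 + 3k + 4) = (-k^3 + 3k^2 + 2k + 2) + (-3k^2 + 3k + 4) = -k^3 + 5k + 6,
and -(k+1)^3 + 3·(k+1)^2 + 2·(k+1) + 2 = -k^3 + 5k + 6.
This completes the inductive step, so w(n) = -n^3 + 3n^2 + 2n + 2 for all n ≥ 1.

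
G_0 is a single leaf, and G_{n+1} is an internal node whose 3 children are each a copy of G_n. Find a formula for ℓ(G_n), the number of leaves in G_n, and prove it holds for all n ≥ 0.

Claim: ℓ(G_n) = 3^n.

Base case: ℓ(G_0) = 1, and 3^0 = 1.
Assume ℓ(G_j) = 3^j.
Then ℓ(G_{j+1}) = 3·ℓ(G_j) = 3·3^j = 3^{j+1}.
So the formula holds for j+1, and by induction ℓ(G_n) = 3^n for all n ≥ 0.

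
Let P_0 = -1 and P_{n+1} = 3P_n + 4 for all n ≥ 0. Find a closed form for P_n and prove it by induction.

Claim: P_n = 3^n − 2.

Base case: P_0 = -1, and 3^0 − 2 = 1 − 2 = -1.
Assume P_j = 3^j − 2 for some j ≥ 0.
Then P_{j+1} = 3P_j + 4 = 3·(3^j − 2) + 4 = 3^{j+1} − 6 + 4 = 3^{j+1} − 2.
Hence P_n = 3^n − 2 for every n ≥ 0, by induction.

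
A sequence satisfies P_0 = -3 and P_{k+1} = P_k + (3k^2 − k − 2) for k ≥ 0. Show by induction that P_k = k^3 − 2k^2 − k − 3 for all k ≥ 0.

Base case: P_0 = -3, and 0^3 − 2·0^2 − 0 − 3 = -3.
Assume P_m = m^3 − 2m^2 − m − 3.
Then P_{m+1} = P_m + (3m^2 − m − 2) = (m^3 − 2m^2 − m − 3) + (3m^2 − m − 2) = m^3 + m^2 − 2m − 5,
and (m+1)^3 − 2·(m+1)^2 − (m+1) − 3 = m^3 + m^2 − 2m − 5.
By induction, P_k = k^3 − 2k^2 − k − 3 for all k ≥ 0.

P_k = k^3 − 2k^2 − k − 3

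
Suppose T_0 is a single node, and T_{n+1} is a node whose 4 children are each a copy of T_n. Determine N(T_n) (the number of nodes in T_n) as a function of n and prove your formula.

Claim: N(T_n) = (4^{n+1} − 1)/3.

Base case: N(T_0) = 1, and (4^{0+1} − 1)/3 = 1.
Assume N(T_r) = (4^{r+1} − 1)/3.
Then N(T_{r+1}) = 1 + 4N(T_r) = 1 + 4·(4^{r+1} − 1)/3 = 1 + (4^{r+2} − 4)/3 = (3 + 4^{r+2} − 4)/3 = (4^{r+2} − 1)/3.
This completes the inductive step, so N(T_n) = (4^{n+1} − 1)/3 for all n ≥ 0.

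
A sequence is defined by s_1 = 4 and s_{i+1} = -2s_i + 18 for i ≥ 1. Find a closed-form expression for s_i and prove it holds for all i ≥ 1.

Claim: s_i = (-2)^i + 6.

Base case: s_1 = 4, and (-2)^1 + 6 = -2 + 6 = 4.
Assume s_j = (-2)^j + 6 for some j ≥ 1.
Then s_{j+1} = -2s_j + 18 = -2·((-2)^j + 6) + 18 = -2·(-2)^j − 12 + 18 = (-2)^{j+1} + 6.
Hence s_i = (-2)^i + 6 for every i ≥ 1, by induction.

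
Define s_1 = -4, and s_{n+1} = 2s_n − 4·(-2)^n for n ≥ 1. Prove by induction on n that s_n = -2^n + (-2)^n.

Base case: s_1 = -4, and -2^1 + (-2)^1 = -2 − 2 = -4.
Assume s_j = -2^j + (-2)^j for some j ≥ 1.
Then s_{j+1} = 2s_j − 4·(-2)^j = 2·(-2^j + (-2)^j) − 4·(-2)^j = -2^{j+1} + 2·(-2)^j − 4·(-2)^j = -2^{j+1} − 2·(-2)^j = -2^{j+1} + (-2)^{j+1}.
This completes the inductive step, so s_n = -2^n + (-2)^n for all n ≥ 1.

s_n = -2^n + (-2)^n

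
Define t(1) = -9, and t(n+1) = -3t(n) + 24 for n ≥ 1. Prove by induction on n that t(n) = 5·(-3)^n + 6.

Base case: t(1) = -9, and 5·(-3)^1 + 6 = -15 + 6 = -9.
Assume t(m) = 5·(-3)^m + 6 for some m ≥ 1.
Then t(m+1) = -3t(m) + 24 = -3·(5·(-3)^m + 6) + 24 = -15·(-3)^m − 18 + 24 = 5·(-3)^{m+1} + 6.
By induction, t(n) = 5·(-3)^n + 6 for all n ≥ 1.

t(n) = 5·(-3)^n + 6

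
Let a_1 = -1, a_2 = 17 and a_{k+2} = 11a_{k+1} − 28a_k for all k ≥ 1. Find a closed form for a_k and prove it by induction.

Claim: a_k = 7^k − 2·4^k.

Base cases: a_1 = -1 and 7^1 − 2·4^1 = -1; a_2 = 17 and 7^2 − 2·4^2 = 17.
Assume a_j = 7^j − 2·4^j for all 1 ≤ j ≤ r, where r ≥ 2.
Then a_{r+1} = 11a_r − 28a_{r−1} = 11·(7^r − 2·4^r) − 28·(7^{r−1} − 2·4^{r−1}) = (11·7 − 28)7^{r−1} − 2·(11·4 − 28)4^{r−1} = 49·7^{r−1} − 32·4^{r−1} = 7^{r+1} − 2·4^{r+1}.
This completes the inductive step, so a_k = 7^k − 2·4^k for all k ≥ 1.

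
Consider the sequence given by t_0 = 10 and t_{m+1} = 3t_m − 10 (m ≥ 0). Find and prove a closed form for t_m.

Claim: t_m = 5·3^m + 5.

Base case: t_0 = 10, and 5·3^0 + 5 = 5 + 5 = 10.
Assume t_r = 5·3^r + 5 for some r ≥ 0.
Then t_{r+1} = 3t_r − 10 = 3·(5·3^r + 5) − 10 = 15·3^r + 15 − 10 = 5·3^{r+1} + 5.
So the formula holds for r+1, and by induction t_m = 5·3^m + 5 for all m ≥ 0.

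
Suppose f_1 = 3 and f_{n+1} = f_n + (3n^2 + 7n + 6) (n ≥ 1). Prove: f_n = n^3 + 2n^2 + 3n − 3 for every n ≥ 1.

Base case: f_1 = 3, and 1^3 + 2·1^2 + 3·1 − 3 = 3.
Assume f_j = j^3 + 2j^2 + 3j − 3.
Then f_{j+1} = f_j + (3j^2 + 7j + 6) = (j^3 + 2j^2 + 3j − 3) + (3j^2 + 7j + 6) = j^3 + 5j^2 + 10j + 3,
and (j+1)^3 + 2·(j+1)^2 + 3·(j+1) − 3 = j^3 + 5j^2 + 10j + 3.
Hence f_n = n^3 + 2n^2 + 3n − 3 for every n ≥ 1, by induction.

f_n = n^3 + 2n^2 + 3n − 3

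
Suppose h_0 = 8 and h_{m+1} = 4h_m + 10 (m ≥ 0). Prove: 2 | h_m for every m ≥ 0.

Base case: h_0 = 8 = 2·4, so 2 | h_0.
Assume 2 | h_r, so h_r = 2t for some integer t.
Then h_{r+1} = 4h_r + 10 = 4·(2t) + 10 = 2(4t + 5), so 2 | h_{r+1}.
Hence 2 | h_m for every m ≥ 0, by induction.

2 | h_m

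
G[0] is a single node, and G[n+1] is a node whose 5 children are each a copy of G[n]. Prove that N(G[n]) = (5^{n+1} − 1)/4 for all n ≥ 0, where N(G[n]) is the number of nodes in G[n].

Base case: N(G[0]) = 1, and (5^{0+1} − 1)/4 = 1.
Assume N(G[j]) = (5^{j+1} − 1)/4.
Then N(G[j+1]) = 1 + 5N(G[j]) = 1 + 5·(5^{j+1} − 1)/4 = 1 + (5^{j+2} − 5)/4 = (4 + 5^{j+2} − 5)/4 = (5^{j+2} − 1)/4.
This completes the inductive step, so N(G[n]) = (5^{n+1} − 1)/4 for all n ≥ 0.

N(G[n]) = (5^{n+1} − 1)/4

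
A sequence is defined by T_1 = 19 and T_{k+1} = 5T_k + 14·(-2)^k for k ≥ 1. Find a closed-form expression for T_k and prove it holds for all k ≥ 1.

Claim: T_k = 3·5^k − 2·(-2)^k.

Base case: T_1 = 19, and 3·5^1 − 2·(-2)^1 = 15 + 4 = 19.
Assume T_m = 3·5^m − 2·(-2)^m for some m ≥ 1.
Then T_{m+1} = 5T_m + 14·(-2)^m = 5·(3·5^m − 2·(-2)^m) + 14·(-2)^m = 3·5^{m+1} − 10·(-2)^m + 14·(-2)^m = 3·5^{m+1} + 4·(-2)^m = 3·5^{m+1} − 2·(-2)^{m+1}.
Hence T_k = 3·5^k − 2·(-2)^k for every k ≥ 1, by induction.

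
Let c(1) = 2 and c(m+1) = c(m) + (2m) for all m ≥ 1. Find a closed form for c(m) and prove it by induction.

Claim: c(m) = m^2 − m + 2.

Base case: c(1) = 2, and 1^2 − 1 + 2 = 2.
Assume c(r) = r^2 − r + 2.
Then c(r+1) = c(r) + (2r) = (r^2 − r + 2) + (2r) = r^2 + r + 2,
and (r+1)^2 − (r+1) + 2 = r^2 + r + 2.
This completes the inductive step, so c(m) = m^2 − m + 2 for all m ≥ 1.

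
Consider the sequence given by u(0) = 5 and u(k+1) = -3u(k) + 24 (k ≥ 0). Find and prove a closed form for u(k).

Claim: u(k) = -(-3)^k + 6.

Base case: u(0) = 5, and -(-3)^0 + 6 = -1 + 6 = 5.
Assume u(j) = -(-3)^j + 6 for some j ≥ 0.
Then u(j+1) = -3u(j) + 24 = -3·(-(-3)^j + 6) + 24 = 3·(-3)^j − 18 + 24 = -(-3)^{j+1} + 6.
So the formula holds for j+1, and by induction u(k) = -(-3)^k + 6 for all k ≥ 0.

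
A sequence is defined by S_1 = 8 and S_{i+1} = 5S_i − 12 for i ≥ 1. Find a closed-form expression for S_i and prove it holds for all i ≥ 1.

Claim: S_i = 5^i + 3.

Base case: S_1 = 8, and 5^1 + 3 = 5 + 3 = 8.
Assume S_m = 5^m + 3 for some m ≥ 1.
Then S_{m+1} = 5S_m − 12 = 5·(5^m + 3) − 12 = 5^{m+1} + 15 − 12 = 5^{m+1} + 3.
This completes the inductive step, so S_i = 5^i + 3 for all i ≥ 1.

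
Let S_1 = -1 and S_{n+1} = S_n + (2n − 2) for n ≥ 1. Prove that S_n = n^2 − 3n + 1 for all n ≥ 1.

Base case: S_1 = -1, and 1^2 − 3·1 + 1 = -1.
Assume S_r = r^2 − 3r + 1.
Then S_{r+1} = S_r + (2r − 2) = (r^2 − 3r + 1) + (2r − 2) = r^2 − r − 1,
and (r+1)^2 − 3·(r+1) + 1 = r^2 − r − 1.
Hence S_n = n^2 − 3n + 1 for every n ≥ 1, by induction.

S_n = n^2 − 3n + 1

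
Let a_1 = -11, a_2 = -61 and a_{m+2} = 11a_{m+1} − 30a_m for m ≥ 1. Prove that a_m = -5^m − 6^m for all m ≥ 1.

Base cases: a_1 = -11 and -5^1 − 6^1 = -11; a_2 = -61 and -5^2 − 6^2 = -61.
Assume a_j = -5^j − 6^j for all 1 ≤ j ≤ r, where r ≥ 2.
Then a_{r+1} = 11a_r − 30a_{r−1} = 11·(-5^r − 6^r) − 30·(-5^{r−1} − 6^{r−1}) = -(11·5 − 30)5^{r−1} − (11·6 − 30)6^{r−1} = -25·5^{r−1} − 36·6^{r−1} = -5^{r+1} − 6^{r+1}.
This completes the inductive step, so a_m = -5^m − 6^m for all m ≥ 1.

a_m = -5^m − 6^m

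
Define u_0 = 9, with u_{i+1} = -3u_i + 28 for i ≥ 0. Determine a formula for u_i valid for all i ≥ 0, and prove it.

Claim: u_i = 2·(-3)^i + 7.

Base case: u_0 = 9, and 2·(-3)^0 + 7 = 2 + 7 = 9.
Assume u_r = 2·(-3)^r + 7 for some r ≥ 0.
Then u_{r+1} = -3u_r + 28 = -3·(2·(-3)^r + 7) + 28 = -6·(-3)^r − 21 + 28 = 2·(-3)^{r+1} + 7.
This completes the inductive step, so u_i = 2·(-3)^i + 7 for all i ≥ 0.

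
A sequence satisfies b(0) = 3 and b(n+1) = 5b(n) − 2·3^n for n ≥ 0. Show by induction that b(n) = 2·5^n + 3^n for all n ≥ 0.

Base case: b(0) = 3, and 2·5^0 + 3^0 = 2 + 1 = 3.
Assume b(m) = 2·5^m + 3^m for some m ≥ 0.
Then b(m+1) = 5b(m) − 2·3^m = 5·(2·5^m + 3^m) − 2·3^m = 2·5^{m+1} + 5·3^m − 2·3^m = 2·5^{m+1} + 3·3^m = 2·5^{m+1} + 3^{m+1}.
Hence b(n) = 2·5^n + 3^n for every n ≥ 0, by induction.

b(n) = 2·5^n + 3^n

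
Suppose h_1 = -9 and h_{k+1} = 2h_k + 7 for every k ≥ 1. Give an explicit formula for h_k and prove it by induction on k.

Claim: h_k = -2^k − 7.

Base case: h_1 = -9, and -2^1 − 7 = -2 − 7 = -9.
Assume h_j = -2^j − 7 for some j ≥ 1.
Then h_{j+1} = 2h_j + 7 = 2·(-2^j − 7) + 7 = -2^{j+1} − 14 + 7 = -2^{j+1} − 7.
By induction, h_k = -2^k − 7 for all k ≥ 1.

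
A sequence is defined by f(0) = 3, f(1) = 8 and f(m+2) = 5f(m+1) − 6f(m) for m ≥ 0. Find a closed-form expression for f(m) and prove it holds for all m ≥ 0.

Claim: f(m) = 2^m + 2·3^m.

Base cases: f(0) = 3 and 2^0 + 2·3^0 = 3; f(1) = 8 and 2^1 + 2·3^1 = 8.
Assume f(j) = 2^j + 2·3^j for all 0 ≤ j ≤ r, where r ≥ 1.
Then f(r+1) = 5f(r) − 6f(r−1) = 5·(2^r + 2·3^r) − 6·(2^{r−1} + 2·3^{r−1}) = (5·2 − 6)2^{r−1} + 2·(5·3 − 6)3^{r−1} = 4·2^{r−1} + 18·3^{r−1} = 2^{r+1} + 2·3^{r+1}.
So the formula holds for r+1, and by strong induction f(m) = 2^m + 2·3^m for all m ≥ 0.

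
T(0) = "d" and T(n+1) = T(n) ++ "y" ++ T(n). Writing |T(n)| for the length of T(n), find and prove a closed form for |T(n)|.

Claim: |T(n)| = 2^{n+1} − 1.

Base case: |T(0)| = 1, and 2^{0+1} − 1 = 1.
Assume |T(j)| = 2^{j+1} − 1.
Then |T(j+1)| = |T(j)| + 1 + |T(j)| = 2|T(j)| + 1 = 2(2^{j+1} − 1) + 1 = 2^{j+2} − 2 + 1 = 2^{j+2} − 1.
This completes the inductive step, so |T(n)| = 2^{n+1} − 1 for all n ≥ 0.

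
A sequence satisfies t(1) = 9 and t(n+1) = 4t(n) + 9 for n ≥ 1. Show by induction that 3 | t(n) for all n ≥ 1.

Base case: t(1) = 9 = 3·3, so 3 | t(1).
Assume 3 | t(k), so t(k) = 3s for some integer s.
Then t(k+1) = 4t(k) + 9 = 4·(3s) + 9 = 3(4s + 3), so 3 | t(k+1).
This completes the inductive step, so 3 | t(n) for all n ≥ 1.

3 | t(n)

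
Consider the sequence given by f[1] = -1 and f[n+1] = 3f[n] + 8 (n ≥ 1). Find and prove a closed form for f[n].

Claim: f[n] = 3^n − 4.

Base case: f[1] = -1, and 3^1 − 4 = 3 − 4 = -1.
Assume f[r] = 3^r − 4 for some r ≥ 1.
Then f[r+1] = 3f[r] + 8 = 3·(3^r − 4) + 8 = 3^{r+1} − 12 + 8 = 3^{r+1} − 4.
By induction, f[n] = 3^n − 4 for all n ≥ 1.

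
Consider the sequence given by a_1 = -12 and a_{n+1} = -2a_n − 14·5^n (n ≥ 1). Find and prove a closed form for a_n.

Claim: a_n = (-2)^n − 2·5^n.

Base case: a_1 = -12, and (-2)^1 − 2·5^1 = -2 − 10 = -12.
Assume a_r = (-2)^r − 2·5^r for some r ≥ 1.
Then a_{r+1} = -2a_r − 14·5^r = -2·((-2)^r − 2·5^r) − 14·5^r = (-2)^{r+1} + 4·5^r − 14·5^r = (-2)^{r+1} − 10·5^r = (-2)^{r+1} − 2·5^{r+1}.
This completes the inductive step, so a_n = (-2)^n − 2·5^n for all n ≥ 1.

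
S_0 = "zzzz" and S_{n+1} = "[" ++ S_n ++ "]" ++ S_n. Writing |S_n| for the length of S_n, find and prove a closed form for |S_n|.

Claim: |S_n| = 6·2^n − 2.

Base case: |S_0| = 4, and 6·2^0 − 2 = 4.
Assume |S_m| = 6·2^m − 2.
Then |S_{m+1}| = 1 + |S_m| + 1 + |S_m| = 2|S_m| + 2 = 2(6·2^m − 2) + 2 = 6·2^{m+1} − 4 + 2 = 6·2^{m+1} − 2.
By induction, |S_n| = 6·2^n − 2 for all n ≥ 0.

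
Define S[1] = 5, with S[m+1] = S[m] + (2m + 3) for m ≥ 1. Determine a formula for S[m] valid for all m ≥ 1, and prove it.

Claim: S[m] = m^2 + 2m + 2.

Base case: S[1] = 5, and 1^2 + 2·1 + 2 = 5.
Assume S[j] = j^2 + 2j + 2.
Then S[j+1] = S[j] + (2j + 3) = (j^2 + 2j + 2) + (2j + 3) = j^2 + 4j + 5,
and (j+1)^2 + 2·(j+1) + 2 = j^2 + 4j + 5.
By induction, S[m] = m^2 + 2m + 2 for all m ≥ 1.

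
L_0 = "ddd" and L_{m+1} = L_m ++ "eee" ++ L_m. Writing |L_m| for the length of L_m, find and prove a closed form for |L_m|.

Claim: |L_m| = 6·2^m − 3.

Base case: |L_0| = 3, and 6·2^0 − 3 = 3.
Assume |L_j| = 6·2^j − 3.
Then |L_{j+1}| = |L_j| + 3 + |L_j| = 2|L_j| + 3 = 2(6·2^j − 3) + 3 = 6·2^{j+1} − 6 + 3 = 6·2^{j+1} − 3.
So the formula holds for j+1, and by induction |L_m| = 6·2^m − 3 for all m ≥ 0.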